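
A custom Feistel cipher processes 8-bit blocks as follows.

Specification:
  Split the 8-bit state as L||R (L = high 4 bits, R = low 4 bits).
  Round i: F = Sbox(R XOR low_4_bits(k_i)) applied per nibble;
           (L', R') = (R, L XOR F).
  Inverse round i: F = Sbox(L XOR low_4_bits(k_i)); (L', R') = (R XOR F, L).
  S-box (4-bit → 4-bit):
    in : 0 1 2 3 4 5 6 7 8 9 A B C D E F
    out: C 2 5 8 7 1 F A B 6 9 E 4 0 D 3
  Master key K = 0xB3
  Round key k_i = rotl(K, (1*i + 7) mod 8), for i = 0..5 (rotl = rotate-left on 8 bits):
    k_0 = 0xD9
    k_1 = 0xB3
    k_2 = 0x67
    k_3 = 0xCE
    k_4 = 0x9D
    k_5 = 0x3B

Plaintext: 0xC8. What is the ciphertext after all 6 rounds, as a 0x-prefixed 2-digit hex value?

0xDF

s_0 = plaintext = 0xC8
s_1 = Round(s_0, k_0) = 0x8E
s_2 = Round(s_1, k_1) = 0xE8
s_3 = Round(s_2, k_2) = 0x8D
s_4 = Round(s_3, k_3) = 0xD0
s_5 = Round(s_4, k_4) = 0x0D
s_6 = Round(s_5, k_5) = 0xDF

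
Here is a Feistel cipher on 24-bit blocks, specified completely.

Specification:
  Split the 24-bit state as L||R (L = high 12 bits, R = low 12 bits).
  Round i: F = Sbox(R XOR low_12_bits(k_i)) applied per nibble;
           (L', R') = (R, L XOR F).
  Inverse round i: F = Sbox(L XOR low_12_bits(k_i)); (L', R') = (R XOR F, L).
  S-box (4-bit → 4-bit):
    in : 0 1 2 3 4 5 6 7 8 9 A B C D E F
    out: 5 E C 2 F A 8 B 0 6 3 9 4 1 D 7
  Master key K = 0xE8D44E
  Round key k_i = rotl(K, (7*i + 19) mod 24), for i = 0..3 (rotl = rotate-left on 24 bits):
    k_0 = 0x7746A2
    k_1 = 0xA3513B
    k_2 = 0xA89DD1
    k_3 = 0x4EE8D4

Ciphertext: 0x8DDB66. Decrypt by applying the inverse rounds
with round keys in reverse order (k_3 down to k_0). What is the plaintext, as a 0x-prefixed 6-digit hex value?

0x49F710

s_0 = ciphertext = 0x8DDB66
s_1 = InvRound(s_0, k_3) = 0xE308DD
s_2 = InvRound(s_1, k_2) = 0xA03E30
s_3 = InvRound(s_2, k_1) = 0x710A03
s_4 = InvRound(s_3, k_0) = 0x49F710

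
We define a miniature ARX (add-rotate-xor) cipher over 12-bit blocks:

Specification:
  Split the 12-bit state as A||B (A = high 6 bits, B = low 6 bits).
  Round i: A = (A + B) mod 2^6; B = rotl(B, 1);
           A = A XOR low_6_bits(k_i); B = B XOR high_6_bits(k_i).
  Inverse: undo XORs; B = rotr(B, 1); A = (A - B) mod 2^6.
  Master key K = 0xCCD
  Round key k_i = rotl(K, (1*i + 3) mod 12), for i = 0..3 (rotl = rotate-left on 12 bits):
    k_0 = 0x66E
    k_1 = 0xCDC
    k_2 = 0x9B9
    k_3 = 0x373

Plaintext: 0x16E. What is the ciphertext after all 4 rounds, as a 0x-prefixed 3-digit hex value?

0x86F

s_0 = plaintext = 0x16E
s_1 = Round(s_0, k_0) = 0x744
s_2 = Round(s_1, k_1) = 0xF7B
s_3 = Round(s_2, k_2) = 0x051
s_4 = Round(s_3, k_3) = 0x86F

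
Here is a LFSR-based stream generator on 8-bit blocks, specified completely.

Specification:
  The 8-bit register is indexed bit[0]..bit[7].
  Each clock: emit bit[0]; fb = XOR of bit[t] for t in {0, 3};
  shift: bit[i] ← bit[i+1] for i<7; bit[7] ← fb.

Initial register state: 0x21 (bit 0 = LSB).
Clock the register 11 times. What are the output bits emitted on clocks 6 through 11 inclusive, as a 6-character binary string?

100101

reg_0 = 0x21
clock 1: out=1, reg = 0x90
clock 2: out=0, reg = 0x48
clock 3: out=0, reg = 0xA4
clock 4: out=0, reg = 0x52
clock 5: out=0, reg = 0x29
clock 6: out=1, reg = 0x14
clock 7: out=0, reg = 0x0A
clock 8: out=0, reg = 0x85
clock 9: out=1, reg = 0xC2
clock 10: out=0, reg = 0x61
clock 11: out=1, reg = 0xB0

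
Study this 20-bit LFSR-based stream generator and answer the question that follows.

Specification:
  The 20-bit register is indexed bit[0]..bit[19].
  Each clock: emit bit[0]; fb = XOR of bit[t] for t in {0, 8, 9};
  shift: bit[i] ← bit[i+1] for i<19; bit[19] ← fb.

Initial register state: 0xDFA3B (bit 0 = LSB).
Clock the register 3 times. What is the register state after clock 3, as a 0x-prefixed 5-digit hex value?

0x9BF47

reg_0 = 0xDFA3B
clock 1: out=1, reg = 0x6FD1D
clock 2: out=1, reg = 0x37E8E
clock 3: out=0, reg = 0x9BF47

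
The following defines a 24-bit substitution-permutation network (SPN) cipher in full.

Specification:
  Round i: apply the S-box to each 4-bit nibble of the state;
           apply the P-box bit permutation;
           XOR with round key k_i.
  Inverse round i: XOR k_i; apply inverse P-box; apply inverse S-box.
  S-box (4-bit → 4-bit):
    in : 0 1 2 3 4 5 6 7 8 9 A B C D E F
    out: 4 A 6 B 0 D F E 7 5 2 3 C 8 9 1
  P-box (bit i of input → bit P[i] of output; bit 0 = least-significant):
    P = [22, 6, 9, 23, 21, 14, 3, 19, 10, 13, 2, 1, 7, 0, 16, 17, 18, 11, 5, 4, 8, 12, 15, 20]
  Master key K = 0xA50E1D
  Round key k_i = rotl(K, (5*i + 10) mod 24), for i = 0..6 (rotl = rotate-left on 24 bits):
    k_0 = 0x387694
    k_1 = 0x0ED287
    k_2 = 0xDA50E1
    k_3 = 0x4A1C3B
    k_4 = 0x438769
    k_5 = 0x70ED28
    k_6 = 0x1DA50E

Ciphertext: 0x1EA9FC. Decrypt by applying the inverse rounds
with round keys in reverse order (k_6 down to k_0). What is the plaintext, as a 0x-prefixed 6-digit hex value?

0xF9C14E

s_0 = ciphertext = 0x1EA9FC
s_1 = InvRound(s_0, k_6) = 0x475E4A
s_2 = InvRound(s_1, k_5) = 0x69C1F2
s_3 = InvRound(s_2, k_4) = 0x4D3E60
s_4 = InvRound(s_3, k_3) = 0x4E7102
s_5 = InvRound(s_4, k_2) = 0xE9B141
s_6 = InvRound(s_5, k_1) = 0xFF57B6
s_7 = InvRound(s_6, k_0) = 0xF9C14E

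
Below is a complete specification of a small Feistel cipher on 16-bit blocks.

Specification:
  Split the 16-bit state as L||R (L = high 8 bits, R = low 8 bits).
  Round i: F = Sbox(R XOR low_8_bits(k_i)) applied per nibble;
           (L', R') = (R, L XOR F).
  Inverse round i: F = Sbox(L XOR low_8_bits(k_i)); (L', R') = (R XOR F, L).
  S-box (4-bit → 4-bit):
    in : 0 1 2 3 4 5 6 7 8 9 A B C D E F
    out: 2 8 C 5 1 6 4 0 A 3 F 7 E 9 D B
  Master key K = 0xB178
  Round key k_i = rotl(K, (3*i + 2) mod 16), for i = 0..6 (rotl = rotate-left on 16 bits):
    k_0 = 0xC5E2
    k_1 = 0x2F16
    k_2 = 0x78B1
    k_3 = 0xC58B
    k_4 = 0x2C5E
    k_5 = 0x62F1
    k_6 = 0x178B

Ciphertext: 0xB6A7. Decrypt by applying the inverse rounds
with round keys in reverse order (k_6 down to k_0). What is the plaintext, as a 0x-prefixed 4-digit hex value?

0x4D0D

s_0 = ciphertext = 0xB6A7
s_1 = InvRound(s_0, k_6) = 0xFEB6
s_2 = InvRound(s_1, k_5) = 0x9DFE
s_3 = InvRound(s_2, k_4) = 0x1B9D
s_4 = InvRound(s_3, k_3) = 0xAF1B
s_5 = InvRound(s_4, k_2) = 0x96AF
s_6 = InvRound(s_5, k_1) = 0x0D96
s_7 = InvRound(s_6, k_0) = 0x4D0D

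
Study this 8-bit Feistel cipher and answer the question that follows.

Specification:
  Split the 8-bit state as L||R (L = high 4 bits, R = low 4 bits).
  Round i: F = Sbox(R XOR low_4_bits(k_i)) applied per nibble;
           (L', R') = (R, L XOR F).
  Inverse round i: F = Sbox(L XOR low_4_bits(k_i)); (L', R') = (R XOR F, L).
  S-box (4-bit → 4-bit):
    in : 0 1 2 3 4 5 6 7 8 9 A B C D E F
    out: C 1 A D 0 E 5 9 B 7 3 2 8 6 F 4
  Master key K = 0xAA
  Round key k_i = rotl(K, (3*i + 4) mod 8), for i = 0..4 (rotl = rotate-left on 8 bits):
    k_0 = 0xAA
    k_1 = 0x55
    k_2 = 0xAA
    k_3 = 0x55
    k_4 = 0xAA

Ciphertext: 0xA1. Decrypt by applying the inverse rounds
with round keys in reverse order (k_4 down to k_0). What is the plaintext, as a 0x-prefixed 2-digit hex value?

0x42

s_0 = ciphertext = 0xA1
s_1 = InvRound(s_0, k_4) = 0xDA
s_2 = InvRound(s_1, k_3) = 0x1D
s_3 = InvRound(s_2, k_2) = 0xF1
s_4 = InvRound(s_3, k_1) = 0x2F
s_5 = InvRound(s_4, k_0) = 0x42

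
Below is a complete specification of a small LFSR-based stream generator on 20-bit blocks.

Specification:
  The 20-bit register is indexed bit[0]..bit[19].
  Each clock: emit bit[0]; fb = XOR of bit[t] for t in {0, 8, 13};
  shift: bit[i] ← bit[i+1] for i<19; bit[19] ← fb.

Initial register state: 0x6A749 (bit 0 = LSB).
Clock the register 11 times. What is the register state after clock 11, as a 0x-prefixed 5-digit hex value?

reg_0 = 0x6A749
clock 1: out=1, reg = 0xB53A4
clock 2: out=0, reg = 0xDA9D2
clock 3: out=0, reg = 0x6D4E9
clock 4: out=1, reg = 0xB6A74
clock 5: out=0, reg = 0xDB53A
clock 6: out=0, reg = 0x6DA9D
clock 7: out=1, reg = 0xB6D4E
clock 8: out=0, reg = 0x5B6A7
clock 9: out=1, reg = 0x2DB53
clock 10: out=1, reg = 0x16DA9
clock 11: out=1, reg = 0x8B6D4

0x8B6D4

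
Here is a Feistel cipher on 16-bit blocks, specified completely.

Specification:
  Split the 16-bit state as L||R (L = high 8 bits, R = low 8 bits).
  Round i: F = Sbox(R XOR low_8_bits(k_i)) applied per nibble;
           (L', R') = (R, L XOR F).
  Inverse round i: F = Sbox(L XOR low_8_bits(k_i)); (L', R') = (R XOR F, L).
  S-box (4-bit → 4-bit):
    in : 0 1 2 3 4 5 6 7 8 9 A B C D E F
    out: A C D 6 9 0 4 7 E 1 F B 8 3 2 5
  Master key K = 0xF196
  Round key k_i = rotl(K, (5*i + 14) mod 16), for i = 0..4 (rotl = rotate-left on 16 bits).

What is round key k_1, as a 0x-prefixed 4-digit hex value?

K = 0xF196
k_0 = rotl(K, (5*0+14) mod 16) = rotl(K, 14) = 0xBC65
k_1 = rotl(K, (5*1+14) mod 16) = rotl(K, 3) = 0x8CB7

0x8CB7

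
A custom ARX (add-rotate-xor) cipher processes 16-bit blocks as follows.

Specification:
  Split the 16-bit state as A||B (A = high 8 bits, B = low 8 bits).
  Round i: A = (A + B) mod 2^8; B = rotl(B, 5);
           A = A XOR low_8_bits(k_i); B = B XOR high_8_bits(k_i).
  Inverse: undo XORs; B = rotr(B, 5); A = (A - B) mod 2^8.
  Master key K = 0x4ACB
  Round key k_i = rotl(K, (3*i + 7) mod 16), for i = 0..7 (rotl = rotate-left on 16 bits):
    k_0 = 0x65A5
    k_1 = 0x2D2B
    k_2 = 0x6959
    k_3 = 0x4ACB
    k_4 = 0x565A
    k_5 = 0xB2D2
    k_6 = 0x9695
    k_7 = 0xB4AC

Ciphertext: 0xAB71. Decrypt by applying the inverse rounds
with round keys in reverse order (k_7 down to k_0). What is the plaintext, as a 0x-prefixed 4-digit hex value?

s_0 = ciphertext = 0xAB71
s_1 = InvRound(s_0, k_7) = 0xD92E
s_2 = InvRound(s_1, k_6) = 0x87C5
s_3 = InvRound(s_2, k_5) = 0x9ABB
s_4 = InvRound(s_3, k_4) = 0x516F
s_5 = InvRound(s_4, k_3) = 0x7129
s_6 = InvRound(s_5, k_2) = 0x2602
s_7 = InvRound(s_6, k_1) = 0x9479
s_8 = InvRound(s_7, k_0) = 0x51E0

0x51E0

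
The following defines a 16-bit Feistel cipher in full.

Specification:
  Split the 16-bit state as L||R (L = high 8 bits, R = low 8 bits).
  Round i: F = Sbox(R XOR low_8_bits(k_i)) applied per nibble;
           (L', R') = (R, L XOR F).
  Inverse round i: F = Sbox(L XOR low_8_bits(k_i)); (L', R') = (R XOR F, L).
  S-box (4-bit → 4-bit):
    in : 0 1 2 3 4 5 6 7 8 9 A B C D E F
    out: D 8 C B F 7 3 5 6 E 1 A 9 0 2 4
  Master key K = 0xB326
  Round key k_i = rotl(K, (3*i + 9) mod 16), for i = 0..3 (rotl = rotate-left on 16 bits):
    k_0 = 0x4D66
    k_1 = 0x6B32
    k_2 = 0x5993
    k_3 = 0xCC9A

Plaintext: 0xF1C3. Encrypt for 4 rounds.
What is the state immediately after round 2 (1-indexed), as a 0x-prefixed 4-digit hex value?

s_0 = plaintext = 0xF1C3
s_1 = Round(s_0, k_0) = 0xC3E6
s_2 = Round(s_1, k_1) = 0xE6CC
s_3 = Round(s_2, k_2) = 0xCC92
s_4 = Round(s_3, k_3) = 0x921A

0xE6CC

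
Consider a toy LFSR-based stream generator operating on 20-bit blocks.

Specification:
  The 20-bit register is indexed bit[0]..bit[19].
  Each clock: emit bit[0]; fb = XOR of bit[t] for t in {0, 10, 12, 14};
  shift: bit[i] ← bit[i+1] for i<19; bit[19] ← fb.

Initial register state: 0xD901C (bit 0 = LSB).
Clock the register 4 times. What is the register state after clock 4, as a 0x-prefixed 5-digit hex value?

reg_0 = 0xD901C
clock 1: out=0, reg = 0xEC80E
clock 2: out=0, reg = 0xF6407
clock 3: out=1, reg = 0xFB203
clock 4: out=1, reg = 0x7D901

0x7D901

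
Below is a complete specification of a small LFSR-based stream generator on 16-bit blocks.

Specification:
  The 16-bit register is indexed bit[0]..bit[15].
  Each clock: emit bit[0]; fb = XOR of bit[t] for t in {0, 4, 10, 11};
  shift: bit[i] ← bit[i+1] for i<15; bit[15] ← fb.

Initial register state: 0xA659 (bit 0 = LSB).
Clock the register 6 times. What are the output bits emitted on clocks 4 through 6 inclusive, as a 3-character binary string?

reg_0 = 0xA659
clock 1: out=1, reg = 0xD32C
clock 2: out=0, reg = 0x6996
clock 3: out=0, reg = 0x34CB
clock 4: out=1, reg = 0x1A65
clock 5: out=1, reg = 0x0D32
clock 6: out=0, reg = 0x8699

110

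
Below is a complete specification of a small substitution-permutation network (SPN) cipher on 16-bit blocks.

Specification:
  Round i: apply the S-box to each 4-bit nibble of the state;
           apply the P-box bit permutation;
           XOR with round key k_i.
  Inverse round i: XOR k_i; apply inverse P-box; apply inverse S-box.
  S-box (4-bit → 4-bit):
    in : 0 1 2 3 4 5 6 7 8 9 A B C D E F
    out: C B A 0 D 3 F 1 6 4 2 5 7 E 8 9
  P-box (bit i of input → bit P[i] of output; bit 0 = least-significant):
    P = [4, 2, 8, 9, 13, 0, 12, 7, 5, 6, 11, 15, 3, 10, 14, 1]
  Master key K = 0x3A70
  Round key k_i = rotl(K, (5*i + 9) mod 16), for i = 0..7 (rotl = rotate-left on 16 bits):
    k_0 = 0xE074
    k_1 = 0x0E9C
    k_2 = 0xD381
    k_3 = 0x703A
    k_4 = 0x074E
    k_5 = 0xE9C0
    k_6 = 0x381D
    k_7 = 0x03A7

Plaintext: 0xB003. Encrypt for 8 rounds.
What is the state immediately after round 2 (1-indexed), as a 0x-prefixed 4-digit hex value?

s_0 = plaintext = 0xB003
s_1 = Round(s_0, k_0) = 0x38FC
s_2 = Round(s_1, k_1) = 0x2748
s_3 = Round(s_2, k_2) = 0xE627
s_4 = Round(s_3, k_3) = 0xF8C9
s_5 = Round(s_4, k_4) = 0x3E05
s_6 = Round(s_5, k_5) = 0x7954
s_7 = Round(s_6, k_6) = 0x1304
s_8 = Round(s_7, k_7) = 0x143D

0x2748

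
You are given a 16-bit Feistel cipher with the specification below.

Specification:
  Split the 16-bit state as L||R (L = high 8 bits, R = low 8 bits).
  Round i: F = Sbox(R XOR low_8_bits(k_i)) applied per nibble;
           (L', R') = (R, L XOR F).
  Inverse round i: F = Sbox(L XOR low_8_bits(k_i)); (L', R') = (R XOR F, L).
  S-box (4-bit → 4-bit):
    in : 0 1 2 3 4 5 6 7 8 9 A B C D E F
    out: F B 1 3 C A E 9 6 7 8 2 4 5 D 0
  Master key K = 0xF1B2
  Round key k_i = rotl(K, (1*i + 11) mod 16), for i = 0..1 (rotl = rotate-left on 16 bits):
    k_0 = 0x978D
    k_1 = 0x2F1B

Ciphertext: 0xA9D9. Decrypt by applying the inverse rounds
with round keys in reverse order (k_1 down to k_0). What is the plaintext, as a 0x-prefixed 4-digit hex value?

0x33F8

s_0 = ciphertext = 0xA9D9
s_1 = InvRound(s_0, k_1) = 0xF8A9
s_2 = InvRound(s_1, k_0) = 0x33F8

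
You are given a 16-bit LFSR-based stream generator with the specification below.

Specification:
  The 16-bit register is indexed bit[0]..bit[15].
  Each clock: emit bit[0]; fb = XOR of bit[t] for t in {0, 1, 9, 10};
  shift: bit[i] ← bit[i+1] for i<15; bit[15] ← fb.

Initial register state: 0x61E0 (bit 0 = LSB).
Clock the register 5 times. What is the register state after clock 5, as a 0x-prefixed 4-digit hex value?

0xC30F

reg_0 = 0x61E0
clock 1: out=0, reg = 0x30F0
clock 2: out=0, reg = 0x1878
clock 3: out=0, reg = 0x0C3C
clock 4: out=0, reg = 0x861E
clock 5: out=0, reg = 0xC30F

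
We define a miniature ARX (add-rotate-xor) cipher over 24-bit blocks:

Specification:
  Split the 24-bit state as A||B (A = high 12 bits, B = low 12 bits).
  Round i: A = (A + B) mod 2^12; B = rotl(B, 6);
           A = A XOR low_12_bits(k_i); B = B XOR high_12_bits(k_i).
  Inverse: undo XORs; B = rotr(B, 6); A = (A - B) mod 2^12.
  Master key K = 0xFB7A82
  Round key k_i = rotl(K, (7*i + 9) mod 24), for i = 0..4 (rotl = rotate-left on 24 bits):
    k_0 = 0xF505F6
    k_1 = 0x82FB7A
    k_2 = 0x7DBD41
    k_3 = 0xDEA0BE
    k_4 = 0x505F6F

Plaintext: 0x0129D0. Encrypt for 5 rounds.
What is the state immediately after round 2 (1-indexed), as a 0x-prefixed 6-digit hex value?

0xCF15C2

s_0 = plaintext = 0x0129D0
s_1 = Round(s_0, k_0) = 0xC14B77
s_2 = Round(s_1, k_1) = 0xCF15C2
s_3 = Round(s_2, k_2) = 0xFF274C
s_4 = Round(s_3, k_3) = 0x780EF7
s_5 = Round(s_4, k_4) = 0x9188FE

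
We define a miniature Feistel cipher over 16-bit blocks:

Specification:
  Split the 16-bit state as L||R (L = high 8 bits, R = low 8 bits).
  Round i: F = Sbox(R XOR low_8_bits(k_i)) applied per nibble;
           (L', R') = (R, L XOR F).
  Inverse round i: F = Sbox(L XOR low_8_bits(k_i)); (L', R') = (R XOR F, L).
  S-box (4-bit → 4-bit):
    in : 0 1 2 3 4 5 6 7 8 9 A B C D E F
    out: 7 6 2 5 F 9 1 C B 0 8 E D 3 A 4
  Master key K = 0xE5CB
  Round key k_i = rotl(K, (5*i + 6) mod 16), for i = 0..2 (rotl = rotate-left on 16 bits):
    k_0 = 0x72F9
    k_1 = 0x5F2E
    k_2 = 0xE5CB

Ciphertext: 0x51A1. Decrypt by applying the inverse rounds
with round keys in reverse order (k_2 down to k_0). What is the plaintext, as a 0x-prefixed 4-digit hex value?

s_0 = ciphertext = 0x51A1
s_1 = InvRound(s_0, k_2) = 0xA951
s_2 = InvRound(s_1, k_1) = 0xEDA9
s_3 = InvRound(s_2, k_0) = 0xC6ED

0xC6ED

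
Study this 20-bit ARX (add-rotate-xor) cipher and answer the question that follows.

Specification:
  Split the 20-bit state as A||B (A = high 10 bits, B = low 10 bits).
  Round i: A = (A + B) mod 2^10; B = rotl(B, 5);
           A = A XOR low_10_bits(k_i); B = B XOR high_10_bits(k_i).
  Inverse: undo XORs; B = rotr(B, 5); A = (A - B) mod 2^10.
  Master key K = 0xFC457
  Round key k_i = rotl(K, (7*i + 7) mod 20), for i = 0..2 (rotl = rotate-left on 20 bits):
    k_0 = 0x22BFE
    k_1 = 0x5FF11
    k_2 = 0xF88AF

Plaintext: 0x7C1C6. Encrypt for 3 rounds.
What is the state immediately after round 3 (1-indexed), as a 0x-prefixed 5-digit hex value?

0x4D44D

s_0 = plaintext = 0x7C1C6
s_1 = Round(s_0, k_0) = 0x12044
s_2 = Round(s_1, k_1) = 0xE75FD
s_3 = Round(s_2, k_2) = 0x4D44D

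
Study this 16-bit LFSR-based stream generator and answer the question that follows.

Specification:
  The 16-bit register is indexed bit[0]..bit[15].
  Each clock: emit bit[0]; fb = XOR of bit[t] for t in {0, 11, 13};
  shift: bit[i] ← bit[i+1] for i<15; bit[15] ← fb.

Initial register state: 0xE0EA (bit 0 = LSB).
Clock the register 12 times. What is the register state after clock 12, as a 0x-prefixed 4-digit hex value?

reg_0 = 0xE0EA
clock 1: out=0, reg = 0xF075
clock 2: out=1, reg = 0x783A
clock 3: out=0, reg = 0x3C1D
clock 4: out=1, reg = 0x9E0E
clock 5: out=0, reg = 0xCF07
clock 6: out=1, reg = 0x6783
clock 7: out=1, reg = 0x33C1
clock 8: out=1, reg = 0x19E0
clock 9: out=0, reg = 0x8CF0
clock 10: out=0, reg = 0xC678
clock 11: out=0, reg = 0x633C
clock 12: out=0, reg = 0xB19E

0xB19E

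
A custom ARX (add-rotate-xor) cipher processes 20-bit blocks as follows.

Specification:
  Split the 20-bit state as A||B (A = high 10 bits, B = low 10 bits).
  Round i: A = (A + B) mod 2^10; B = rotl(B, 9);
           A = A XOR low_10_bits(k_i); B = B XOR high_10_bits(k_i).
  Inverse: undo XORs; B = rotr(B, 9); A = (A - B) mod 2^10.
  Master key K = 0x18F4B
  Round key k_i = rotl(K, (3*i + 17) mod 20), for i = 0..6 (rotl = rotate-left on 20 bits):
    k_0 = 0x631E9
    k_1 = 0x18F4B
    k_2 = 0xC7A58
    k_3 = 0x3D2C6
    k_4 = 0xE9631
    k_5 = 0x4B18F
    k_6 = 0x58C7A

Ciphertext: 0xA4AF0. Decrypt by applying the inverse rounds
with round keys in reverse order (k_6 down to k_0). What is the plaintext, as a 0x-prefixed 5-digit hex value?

0xB8B7C

s_0 = ciphertext = 0xA4AF0
s_1 = InvRound(s_0, k_6) = 0xF0727
s_2 = InvRound(s_1, k_5) = 0x8DC17
s_3 = InvRound(s_2, k_4) = 0x28765
s_4 = InvRound(s_3, k_3) = 0xD1323
s_5 = InvRound(s_4, k_2) = 0x2887A
s_6 = InvRound(s_5, k_1) = 0xEDC32
s_7 = InvRound(s_6, k_0) = 0xB8B7C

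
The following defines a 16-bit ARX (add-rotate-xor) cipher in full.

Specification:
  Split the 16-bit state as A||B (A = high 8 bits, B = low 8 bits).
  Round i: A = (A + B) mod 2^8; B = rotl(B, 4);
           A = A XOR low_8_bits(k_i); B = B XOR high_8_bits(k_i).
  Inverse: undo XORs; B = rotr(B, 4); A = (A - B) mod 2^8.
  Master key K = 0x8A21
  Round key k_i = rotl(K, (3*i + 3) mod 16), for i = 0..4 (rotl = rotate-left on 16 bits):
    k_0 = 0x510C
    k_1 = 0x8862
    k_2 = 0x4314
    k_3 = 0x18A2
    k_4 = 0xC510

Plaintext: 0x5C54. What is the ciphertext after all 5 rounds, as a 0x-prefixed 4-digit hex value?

0xC19B

s_0 = plaintext = 0x5C54
s_1 = Round(s_0, k_0) = 0xBC14
s_2 = Round(s_1, k_1) = 0xB2C9
s_3 = Round(s_2, k_2) = 0x6FDF
s_4 = Round(s_3, k_3) = 0xECE5
s_5 = Round(s_4, k_4) = 0xC19B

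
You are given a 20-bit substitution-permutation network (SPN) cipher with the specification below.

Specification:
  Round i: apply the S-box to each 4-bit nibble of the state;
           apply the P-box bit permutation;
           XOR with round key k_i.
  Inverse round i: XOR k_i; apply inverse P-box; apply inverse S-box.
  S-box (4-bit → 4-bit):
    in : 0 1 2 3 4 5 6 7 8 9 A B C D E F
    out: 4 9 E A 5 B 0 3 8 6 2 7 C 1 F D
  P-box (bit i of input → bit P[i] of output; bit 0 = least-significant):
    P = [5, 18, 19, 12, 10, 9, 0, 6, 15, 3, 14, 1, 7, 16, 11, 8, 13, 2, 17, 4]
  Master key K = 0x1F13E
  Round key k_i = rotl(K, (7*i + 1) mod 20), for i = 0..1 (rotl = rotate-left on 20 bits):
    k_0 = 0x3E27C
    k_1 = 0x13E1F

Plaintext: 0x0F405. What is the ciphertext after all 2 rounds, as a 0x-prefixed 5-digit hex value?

0x0DB23

s_0 = plaintext = 0x0F405
s_1 = Round(s_0, k_0) = 0x53BDD
s_2 = Round(s_1, k_1) = 0x0DB23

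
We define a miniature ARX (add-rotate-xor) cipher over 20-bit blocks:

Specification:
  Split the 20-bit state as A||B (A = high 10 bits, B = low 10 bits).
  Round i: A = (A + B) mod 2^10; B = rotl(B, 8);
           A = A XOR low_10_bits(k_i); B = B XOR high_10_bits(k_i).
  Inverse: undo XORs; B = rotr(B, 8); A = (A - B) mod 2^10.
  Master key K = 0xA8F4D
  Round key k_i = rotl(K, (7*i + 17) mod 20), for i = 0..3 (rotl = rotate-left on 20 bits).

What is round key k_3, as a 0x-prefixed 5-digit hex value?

K = 0xA8F4D
k_0 = rotl(K, (7*0+17) mod 20) = rotl(K, 17) = 0xB51E9
k_1 = rotl(K, (7*1+17) mod 20) = rotl(K, 4) = 0x8F4DA
k_2 = rotl(K, (7*2+17) mod 20) = rotl(K, 11) = 0xA6D47
k_3 = rotl(K, (7*3+17) mod 20) = rotl(K, 18) = 0x6A3D3

0x6A3D3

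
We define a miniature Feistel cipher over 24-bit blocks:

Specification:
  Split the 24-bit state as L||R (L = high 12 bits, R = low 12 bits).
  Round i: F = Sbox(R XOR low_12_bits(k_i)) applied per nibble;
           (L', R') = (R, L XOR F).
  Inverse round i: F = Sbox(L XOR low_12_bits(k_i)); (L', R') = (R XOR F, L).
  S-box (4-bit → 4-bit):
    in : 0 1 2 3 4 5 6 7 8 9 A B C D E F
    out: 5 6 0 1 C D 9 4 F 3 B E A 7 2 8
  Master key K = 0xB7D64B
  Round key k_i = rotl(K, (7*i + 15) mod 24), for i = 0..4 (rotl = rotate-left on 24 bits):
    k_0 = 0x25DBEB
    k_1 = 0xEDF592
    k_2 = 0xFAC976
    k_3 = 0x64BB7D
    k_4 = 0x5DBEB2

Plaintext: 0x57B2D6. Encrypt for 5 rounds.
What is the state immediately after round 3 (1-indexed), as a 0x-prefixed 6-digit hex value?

0x354D6C

s_0 = plaintext = 0x57B2D6
s_1 = Round(s_0, k_0) = 0x2D666C
s_2 = Round(s_1, k_1) = 0x66C354
s_3 = Round(s_2, k_2) = 0x354D6C
s_4 = Round(s_3, k_3) = 0xD6CA32
s_5 = Round(s_4, k_4) = 0xA32199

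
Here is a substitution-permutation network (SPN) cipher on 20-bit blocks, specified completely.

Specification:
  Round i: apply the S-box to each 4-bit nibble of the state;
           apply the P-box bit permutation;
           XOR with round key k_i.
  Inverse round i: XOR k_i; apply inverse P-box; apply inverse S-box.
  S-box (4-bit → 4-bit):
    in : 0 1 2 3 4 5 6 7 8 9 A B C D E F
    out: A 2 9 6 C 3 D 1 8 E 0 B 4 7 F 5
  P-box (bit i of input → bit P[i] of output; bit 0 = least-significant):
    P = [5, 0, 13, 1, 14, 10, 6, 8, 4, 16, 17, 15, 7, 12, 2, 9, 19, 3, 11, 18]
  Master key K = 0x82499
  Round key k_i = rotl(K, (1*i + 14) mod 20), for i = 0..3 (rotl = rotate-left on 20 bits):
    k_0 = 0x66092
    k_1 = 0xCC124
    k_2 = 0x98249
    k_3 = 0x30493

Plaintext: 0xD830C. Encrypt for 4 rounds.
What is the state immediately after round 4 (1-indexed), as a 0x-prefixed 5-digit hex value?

s_0 = plaintext = 0xD830C
s_1 = Round(s_0, k_0) = 0xD4F9A
s_2 = Round(s_1, k_1) = 0x6CE78
s_3 = Round(s_2, k_2) = 0x64A5F
s_4 = Round(s_3, k_3) = 0xF6AB7

0xF6AB7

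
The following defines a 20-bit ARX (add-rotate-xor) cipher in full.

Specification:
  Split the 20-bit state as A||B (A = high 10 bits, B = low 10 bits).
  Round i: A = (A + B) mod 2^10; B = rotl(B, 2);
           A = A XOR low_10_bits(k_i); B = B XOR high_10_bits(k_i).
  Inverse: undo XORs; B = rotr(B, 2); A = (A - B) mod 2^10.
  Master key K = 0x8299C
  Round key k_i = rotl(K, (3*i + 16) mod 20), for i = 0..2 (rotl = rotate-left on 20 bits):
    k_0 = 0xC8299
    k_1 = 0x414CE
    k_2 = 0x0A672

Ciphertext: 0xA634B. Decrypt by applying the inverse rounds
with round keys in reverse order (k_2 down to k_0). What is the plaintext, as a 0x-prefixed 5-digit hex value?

s_0 = ciphertext = 0xA634B
s_1 = InvRound(s_0, k_2) = 0x84AD8
s_2 = InvRound(s_1, k_1) = 0x395F7
s_3 = InvRound(s_2, k_0) = 0xB1FB5

0xB1FB5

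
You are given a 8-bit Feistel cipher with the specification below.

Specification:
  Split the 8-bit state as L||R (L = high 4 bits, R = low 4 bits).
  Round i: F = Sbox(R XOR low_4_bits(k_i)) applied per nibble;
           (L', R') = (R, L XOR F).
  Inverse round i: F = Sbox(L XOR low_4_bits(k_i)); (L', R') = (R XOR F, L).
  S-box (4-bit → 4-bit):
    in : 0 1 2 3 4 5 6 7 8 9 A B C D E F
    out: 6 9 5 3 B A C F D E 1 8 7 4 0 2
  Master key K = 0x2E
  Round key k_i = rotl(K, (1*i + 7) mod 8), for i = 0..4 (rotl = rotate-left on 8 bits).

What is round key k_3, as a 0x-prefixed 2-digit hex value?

K = 0x2E
k_0 = rotl(K, (1*0+7) mod 8) = rotl(K, 7) = 0x17
k_1 = rotl(K, (1*1+7) mod 8) = rotl(K, 0) = 0x2E
k_2 = rotl(K, (1*2+7) mod 8) = rotl(K, 1) = 0x5C
k_3 = rotl(K, (1*3+7) mod 8) = rotl(K, 2) = 0xB8

0xB8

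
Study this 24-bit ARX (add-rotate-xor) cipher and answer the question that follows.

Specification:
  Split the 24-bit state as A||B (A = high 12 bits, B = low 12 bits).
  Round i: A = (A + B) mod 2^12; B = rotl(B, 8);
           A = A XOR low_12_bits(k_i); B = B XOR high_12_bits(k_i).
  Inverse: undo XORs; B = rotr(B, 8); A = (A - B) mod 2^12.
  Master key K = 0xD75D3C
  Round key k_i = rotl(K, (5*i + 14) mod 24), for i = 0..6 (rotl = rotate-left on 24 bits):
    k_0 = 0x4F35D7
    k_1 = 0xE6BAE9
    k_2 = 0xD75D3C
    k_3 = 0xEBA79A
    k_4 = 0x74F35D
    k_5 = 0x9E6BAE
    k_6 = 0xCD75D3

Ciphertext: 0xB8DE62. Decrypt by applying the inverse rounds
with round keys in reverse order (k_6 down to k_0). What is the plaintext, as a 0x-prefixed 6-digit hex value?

s_0 = ciphertext = 0xB8DE62
s_1 = InvRound(s_0, k_6) = 0x30CB52
s_2 = InvRound(s_1, k_5) = 0xD60B42
s_3 = InvRound(s_2, k_4) = 0xD610DC
s_4 = InvRound(s_3, k_3) = 0x48D66E
s_5 = InvRound(s_4, k_2) = 0x7F61BB
s_6 = InvRound(s_5, k_1) = 0x010D0F
s_7 = InvRound(s_6, k_0) = 0x5FEFC9

0x5FEFC9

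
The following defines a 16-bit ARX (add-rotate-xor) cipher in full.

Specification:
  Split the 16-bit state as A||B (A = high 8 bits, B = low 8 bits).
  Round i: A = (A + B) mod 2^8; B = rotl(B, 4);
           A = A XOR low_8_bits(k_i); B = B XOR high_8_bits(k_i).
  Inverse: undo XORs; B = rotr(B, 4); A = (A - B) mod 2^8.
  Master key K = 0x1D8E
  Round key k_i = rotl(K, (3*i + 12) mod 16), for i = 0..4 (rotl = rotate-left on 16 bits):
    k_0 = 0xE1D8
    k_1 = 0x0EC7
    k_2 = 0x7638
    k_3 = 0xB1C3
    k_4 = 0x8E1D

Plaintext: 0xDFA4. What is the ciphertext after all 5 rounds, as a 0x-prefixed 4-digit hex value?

s_0 = plaintext = 0xDFA4
s_1 = Round(s_0, k_0) = 0x5BAB
s_2 = Round(s_1, k_1) = 0xC1B4
s_3 = Round(s_2, k_2) = 0x4D3D
s_4 = Round(s_3, k_3) = 0x4962
s_5 = Round(s_4, k_4) = 0xB6A8

0xB6A8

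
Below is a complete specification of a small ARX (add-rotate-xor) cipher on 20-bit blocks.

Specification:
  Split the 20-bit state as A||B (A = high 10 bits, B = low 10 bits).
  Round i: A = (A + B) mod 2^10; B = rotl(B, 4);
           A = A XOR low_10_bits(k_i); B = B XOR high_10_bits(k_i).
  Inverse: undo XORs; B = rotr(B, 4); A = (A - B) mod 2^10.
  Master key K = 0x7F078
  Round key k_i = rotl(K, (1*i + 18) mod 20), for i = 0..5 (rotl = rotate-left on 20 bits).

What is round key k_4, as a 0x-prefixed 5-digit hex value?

K = 0x7F078
k_0 = rotl(K, (1*0+18) mod 20) = rotl(K, 18) = 0x1FC1E
k_1 = rotl(K, (1*1+18) mod 20) = rotl(K, 19) = 0x3F83C
k_2 = rotl(K, (1*2+18) mod 20) = rotl(K, 0) = 0x7F078
k_3 = rotl(K, (1*3+18) mod 20) = rotl(K, 1) = 0xFE0F0
k_4 = rotl(K, (1*4+18) mod 20) = rotl(K, 2) = 0xFC1E1

0xFC1E1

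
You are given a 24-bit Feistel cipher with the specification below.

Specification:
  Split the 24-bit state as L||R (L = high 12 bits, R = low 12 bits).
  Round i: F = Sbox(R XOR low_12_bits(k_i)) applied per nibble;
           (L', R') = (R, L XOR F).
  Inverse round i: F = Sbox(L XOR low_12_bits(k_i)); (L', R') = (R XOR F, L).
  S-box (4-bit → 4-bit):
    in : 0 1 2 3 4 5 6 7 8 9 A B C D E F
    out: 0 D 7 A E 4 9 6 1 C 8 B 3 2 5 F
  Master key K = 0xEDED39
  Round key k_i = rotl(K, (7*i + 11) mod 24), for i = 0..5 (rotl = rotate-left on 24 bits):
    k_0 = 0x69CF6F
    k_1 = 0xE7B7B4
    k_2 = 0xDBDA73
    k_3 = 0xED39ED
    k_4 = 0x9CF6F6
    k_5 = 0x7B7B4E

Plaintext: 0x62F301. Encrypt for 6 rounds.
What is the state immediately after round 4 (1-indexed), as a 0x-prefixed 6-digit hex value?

0x0DC8A9

s_0 = plaintext = 0x62F301
s_1 = Round(s_0, k_0) = 0x3015BA
s_2 = Round(s_1, k_1) = 0x5BA404
s_3 = Round(s_2, k_2) = 0x4040DC
s_4 = Round(s_3, k_3) = 0x0DC8A9
s_5 = Round(s_4, k_4) = 0x8A9593
s_6 = Round(s_5, k_5) = 0x593D8B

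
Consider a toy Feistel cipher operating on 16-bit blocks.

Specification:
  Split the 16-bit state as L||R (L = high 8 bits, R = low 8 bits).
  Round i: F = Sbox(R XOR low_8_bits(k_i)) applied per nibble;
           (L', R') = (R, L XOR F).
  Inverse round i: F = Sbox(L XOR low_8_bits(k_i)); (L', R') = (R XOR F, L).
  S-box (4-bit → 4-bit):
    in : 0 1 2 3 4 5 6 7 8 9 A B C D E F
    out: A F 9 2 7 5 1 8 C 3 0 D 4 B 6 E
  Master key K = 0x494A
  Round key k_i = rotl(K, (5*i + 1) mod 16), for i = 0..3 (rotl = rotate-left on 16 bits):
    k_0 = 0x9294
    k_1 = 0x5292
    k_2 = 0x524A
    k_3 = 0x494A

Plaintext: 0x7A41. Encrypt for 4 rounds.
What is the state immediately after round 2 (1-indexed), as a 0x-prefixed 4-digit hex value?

0xCF1A

s_0 = plaintext = 0x7A41
s_1 = Round(s_0, k_0) = 0x41CF
s_2 = Round(s_1, k_1) = 0xCF1A
s_3 = Round(s_2, k_2) = 0x1A95
s_4 = Round(s_3, k_3) = 0x95A4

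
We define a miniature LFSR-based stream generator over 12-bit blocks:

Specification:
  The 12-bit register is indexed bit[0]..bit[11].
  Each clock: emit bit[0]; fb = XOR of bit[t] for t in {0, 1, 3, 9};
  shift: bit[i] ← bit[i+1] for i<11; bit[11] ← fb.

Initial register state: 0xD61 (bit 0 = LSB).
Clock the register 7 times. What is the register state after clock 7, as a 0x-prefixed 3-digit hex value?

0xC7A

reg_0 = 0xD61
clock 1: out=1, reg = 0xEB0
clock 2: out=0, reg = 0xF58
clock 3: out=0, reg = 0x7AC
clock 4: out=0, reg = 0x3D6
clock 5: out=0, reg = 0x1EB
clock 6: out=1, reg = 0x8F5
clock 7: out=1, reg = 0xC7A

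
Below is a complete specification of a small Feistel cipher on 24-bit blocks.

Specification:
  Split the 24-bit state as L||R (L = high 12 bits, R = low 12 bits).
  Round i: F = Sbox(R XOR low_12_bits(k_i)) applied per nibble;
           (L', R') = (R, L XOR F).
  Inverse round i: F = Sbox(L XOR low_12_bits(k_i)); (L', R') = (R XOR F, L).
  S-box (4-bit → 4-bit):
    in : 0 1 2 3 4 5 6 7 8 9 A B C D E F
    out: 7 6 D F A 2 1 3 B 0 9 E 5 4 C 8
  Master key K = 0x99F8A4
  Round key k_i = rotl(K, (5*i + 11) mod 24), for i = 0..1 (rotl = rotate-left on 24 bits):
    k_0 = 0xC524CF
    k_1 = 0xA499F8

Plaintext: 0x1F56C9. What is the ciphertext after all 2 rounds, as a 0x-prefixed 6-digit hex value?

s_0 = plaintext = 0x1F56C9
s_1 = Round(s_0, k_0) = 0x6C9C84
s_2 = Round(s_1, k_1) = 0xC844FC

0xC844FC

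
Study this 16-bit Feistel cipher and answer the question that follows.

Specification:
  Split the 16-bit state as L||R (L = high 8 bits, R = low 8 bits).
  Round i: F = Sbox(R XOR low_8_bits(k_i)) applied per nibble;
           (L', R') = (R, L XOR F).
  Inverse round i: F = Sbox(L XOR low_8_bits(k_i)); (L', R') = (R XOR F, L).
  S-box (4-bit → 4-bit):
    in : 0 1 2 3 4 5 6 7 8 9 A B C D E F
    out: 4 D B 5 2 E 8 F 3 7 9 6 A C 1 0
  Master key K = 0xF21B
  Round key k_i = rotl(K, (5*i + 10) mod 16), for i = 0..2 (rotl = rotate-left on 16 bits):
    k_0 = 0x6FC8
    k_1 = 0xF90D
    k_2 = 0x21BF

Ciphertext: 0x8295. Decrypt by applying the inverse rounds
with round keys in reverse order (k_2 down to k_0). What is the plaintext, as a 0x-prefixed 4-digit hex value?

0xDA20

s_0 = ciphertext = 0x8295
s_1 = InvRound(s_0, k_2) = 0xC982
s_2 = InvRound(s_1, k_1) = 0x20C9
s_3 = InvRound(s_2, k_0) = 0xDA20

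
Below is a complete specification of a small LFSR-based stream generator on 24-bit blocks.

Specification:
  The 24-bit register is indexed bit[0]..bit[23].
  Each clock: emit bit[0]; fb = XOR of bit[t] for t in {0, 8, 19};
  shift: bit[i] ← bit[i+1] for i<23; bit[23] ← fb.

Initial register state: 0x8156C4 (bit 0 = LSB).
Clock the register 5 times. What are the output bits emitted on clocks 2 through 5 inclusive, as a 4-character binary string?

0100

reg_0 = 0x8156C4
clock 1: out=0, reg = 0x40AB62
clock 2: out=0, reg = 0xA055B1
clock 3: out=1, reg = 0x502AD8
clock 4: out=0, reg = 0x28156C
clock 5: out=0, reg = 0x140AB6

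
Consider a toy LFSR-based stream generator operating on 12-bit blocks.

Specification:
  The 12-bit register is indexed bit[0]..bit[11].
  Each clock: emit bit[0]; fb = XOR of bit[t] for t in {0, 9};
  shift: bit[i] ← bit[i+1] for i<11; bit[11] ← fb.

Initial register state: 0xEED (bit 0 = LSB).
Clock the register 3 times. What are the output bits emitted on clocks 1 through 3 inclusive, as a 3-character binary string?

101

reg_0 = 0xEED
clock 1: out=1, reg = 0x776
clock 2: out=0, reg = 0xBBB
clock 3: out=1, reg = 0x5DD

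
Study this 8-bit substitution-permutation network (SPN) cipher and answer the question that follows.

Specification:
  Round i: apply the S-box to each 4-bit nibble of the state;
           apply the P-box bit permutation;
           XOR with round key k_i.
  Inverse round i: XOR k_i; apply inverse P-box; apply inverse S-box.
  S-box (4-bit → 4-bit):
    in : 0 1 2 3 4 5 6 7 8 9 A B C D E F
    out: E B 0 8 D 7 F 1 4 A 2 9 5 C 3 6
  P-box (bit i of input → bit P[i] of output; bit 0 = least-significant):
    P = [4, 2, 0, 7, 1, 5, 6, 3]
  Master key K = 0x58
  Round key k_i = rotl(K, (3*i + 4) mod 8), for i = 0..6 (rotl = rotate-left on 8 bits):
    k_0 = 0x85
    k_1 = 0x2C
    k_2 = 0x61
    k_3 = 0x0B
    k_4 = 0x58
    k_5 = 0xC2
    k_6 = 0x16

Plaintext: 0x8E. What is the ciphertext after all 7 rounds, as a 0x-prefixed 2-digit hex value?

0x90

s_0 = plaintext = 0x8E
s_1 = Round(s_0, k_0) = 0xD1
s_2 = Round(s_1, k_1) = 0xF0
s_3 = Round(s_2, k_2) = 0x84
s_4 = Round(s_3, k_3) = 0xDA
s_5 = Round(s_4, k_4) = 0x14
s_6 = Round(s_5, k_5) = 0x79
s_7 = Round(s_6, k_6) = 0x90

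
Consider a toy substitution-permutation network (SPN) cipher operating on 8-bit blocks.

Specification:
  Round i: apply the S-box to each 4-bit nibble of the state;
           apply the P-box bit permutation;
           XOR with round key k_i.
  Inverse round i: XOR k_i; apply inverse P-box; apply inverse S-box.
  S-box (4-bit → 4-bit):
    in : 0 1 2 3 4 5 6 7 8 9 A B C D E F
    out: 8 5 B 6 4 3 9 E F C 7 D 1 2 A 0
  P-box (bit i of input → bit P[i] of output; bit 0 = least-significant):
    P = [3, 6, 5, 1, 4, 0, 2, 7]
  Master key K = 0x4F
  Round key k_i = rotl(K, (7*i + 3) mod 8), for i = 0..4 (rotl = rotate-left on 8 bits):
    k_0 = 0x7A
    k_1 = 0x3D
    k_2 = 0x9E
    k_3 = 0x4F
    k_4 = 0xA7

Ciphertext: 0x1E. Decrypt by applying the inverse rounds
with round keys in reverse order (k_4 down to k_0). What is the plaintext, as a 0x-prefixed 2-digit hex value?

s_0 = ciphertext = 0x1E
s_1 = InvRound(s_0, k_4) = 0x21
s_2 = InvRound(s_1, k_3) = 0x48
s_3 = InvRound(s_2, k_2) = 0xBE
s_4 = InvRound(s_3, k_1) = 0xE0
s_5 = InvRound(s_4, k_0) = 0x66

0x66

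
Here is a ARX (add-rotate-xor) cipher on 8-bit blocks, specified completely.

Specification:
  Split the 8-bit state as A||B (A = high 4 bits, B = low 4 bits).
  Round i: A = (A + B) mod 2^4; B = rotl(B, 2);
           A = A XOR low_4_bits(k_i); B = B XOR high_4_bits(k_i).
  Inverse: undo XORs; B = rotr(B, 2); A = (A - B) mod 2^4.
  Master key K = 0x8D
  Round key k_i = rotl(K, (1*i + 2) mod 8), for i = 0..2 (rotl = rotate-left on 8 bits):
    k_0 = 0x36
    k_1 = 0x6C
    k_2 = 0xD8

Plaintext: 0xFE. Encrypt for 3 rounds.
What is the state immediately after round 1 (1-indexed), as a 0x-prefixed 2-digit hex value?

s_0 = plaintext = 0xFE
s_1 = Round(s_0, k_0) = 0xB8
s_2 = Round(s_1, k_1) = 0xF4
s_3 = Round(s_2, k_2) = 0xBC

0xB8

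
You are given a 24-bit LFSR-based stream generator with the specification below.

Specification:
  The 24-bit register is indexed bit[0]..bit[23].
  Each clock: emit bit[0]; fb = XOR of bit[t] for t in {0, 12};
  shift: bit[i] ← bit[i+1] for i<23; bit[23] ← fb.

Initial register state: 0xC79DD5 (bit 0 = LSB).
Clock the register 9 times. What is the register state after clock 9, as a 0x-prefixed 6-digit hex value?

0xD663CE

reg_0 = 0xC79DD5
clock 1: out=1, reg = 0x63CEEA
clock 2: out=0, reg = 0x31E775
clock 3: out=1, reg = 0x98F3BA
clock 4: out=0, reg = 0xCC79DD
clock 5: out=1, reg = 0x663CEE
clock 6: out=0, reg = 0xB31E77
clock 7: out=1, reg = 0x598F3B
clock 8: out=1, reg = 0xACC79D
clock 9: out=1, reg = 0xD663CE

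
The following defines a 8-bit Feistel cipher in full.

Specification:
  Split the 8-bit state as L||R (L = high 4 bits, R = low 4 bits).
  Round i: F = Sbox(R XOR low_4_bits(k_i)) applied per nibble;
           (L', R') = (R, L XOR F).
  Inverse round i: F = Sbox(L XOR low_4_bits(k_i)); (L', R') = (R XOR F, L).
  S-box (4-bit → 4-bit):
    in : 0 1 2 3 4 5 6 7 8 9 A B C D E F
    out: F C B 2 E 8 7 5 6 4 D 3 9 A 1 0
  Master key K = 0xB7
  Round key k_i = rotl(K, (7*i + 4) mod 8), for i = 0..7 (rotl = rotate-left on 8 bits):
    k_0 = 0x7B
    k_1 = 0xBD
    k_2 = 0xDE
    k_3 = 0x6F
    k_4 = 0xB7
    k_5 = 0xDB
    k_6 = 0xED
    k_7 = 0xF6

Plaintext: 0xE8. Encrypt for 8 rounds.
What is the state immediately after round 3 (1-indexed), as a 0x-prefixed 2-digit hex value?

s_0 = plaintext = 0xE8
s_1 = Round(s_0, k_0) = 0x8C
s_2 = Round(s_1, k_1) = 0xC4
s_3 = Round(s_2, k_2) = 0x41
s_4 = Round(s_3, k_3) = 0x15
s_5 = Round(s_4, k_4) = 0x5A
s_6 = Round(s_5, k_5) = 0xA9
s_7 = Round(s_6, k_6) = 0x94
s_8 = Round(s_7, k_7) = 0x42

0x41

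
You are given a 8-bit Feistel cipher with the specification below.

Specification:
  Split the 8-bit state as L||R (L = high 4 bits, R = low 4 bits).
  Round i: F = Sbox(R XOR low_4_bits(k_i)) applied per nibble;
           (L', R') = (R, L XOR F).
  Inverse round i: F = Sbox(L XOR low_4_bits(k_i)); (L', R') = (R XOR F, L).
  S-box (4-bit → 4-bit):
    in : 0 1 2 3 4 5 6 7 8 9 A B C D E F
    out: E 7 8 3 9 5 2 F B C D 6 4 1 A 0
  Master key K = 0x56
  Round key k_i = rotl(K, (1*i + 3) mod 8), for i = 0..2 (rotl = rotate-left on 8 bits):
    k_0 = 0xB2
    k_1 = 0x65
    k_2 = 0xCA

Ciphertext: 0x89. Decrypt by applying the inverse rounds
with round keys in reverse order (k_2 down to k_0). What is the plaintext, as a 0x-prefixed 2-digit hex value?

0x21

s_0 = ciphertext = 0x89
s_1 = InvRound(s_0, k_2) = 0x18
s_2 = InvRound(s_1, k_1) = 0x11
s_3 = InvRound(s_2, k_0) = 0x21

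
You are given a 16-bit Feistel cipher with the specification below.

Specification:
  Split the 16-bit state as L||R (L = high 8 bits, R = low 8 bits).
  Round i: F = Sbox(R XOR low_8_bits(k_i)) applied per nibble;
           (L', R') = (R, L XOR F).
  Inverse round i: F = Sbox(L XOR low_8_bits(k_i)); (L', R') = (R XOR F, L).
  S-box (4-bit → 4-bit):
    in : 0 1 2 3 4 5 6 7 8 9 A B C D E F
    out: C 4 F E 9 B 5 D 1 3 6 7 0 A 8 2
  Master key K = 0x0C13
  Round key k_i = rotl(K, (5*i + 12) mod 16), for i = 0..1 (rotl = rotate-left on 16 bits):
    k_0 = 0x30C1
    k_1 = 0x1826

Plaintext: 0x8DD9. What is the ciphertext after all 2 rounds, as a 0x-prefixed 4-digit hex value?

s_0 = plaintext = 0x8DD9
s_1 = Round(s_0, k_0) = 0xD9CC
s_2 = Round(s_1, k_1) = 0xCC5F

0xCC5F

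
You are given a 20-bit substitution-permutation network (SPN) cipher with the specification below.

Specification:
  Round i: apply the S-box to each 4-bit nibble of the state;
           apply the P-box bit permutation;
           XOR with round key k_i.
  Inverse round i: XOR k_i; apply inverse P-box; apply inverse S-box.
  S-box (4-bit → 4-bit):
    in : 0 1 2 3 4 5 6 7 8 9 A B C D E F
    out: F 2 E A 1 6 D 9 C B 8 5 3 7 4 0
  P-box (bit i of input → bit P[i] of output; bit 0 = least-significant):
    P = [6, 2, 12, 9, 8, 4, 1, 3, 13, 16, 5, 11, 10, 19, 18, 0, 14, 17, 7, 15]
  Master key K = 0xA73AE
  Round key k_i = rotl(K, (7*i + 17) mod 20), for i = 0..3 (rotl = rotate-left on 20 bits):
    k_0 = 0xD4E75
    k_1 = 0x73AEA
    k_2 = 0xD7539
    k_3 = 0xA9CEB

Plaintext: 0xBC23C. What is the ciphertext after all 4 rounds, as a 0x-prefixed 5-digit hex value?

s_0 = plaintext = 0xBC23C
s_1 = Round(s_0, k_0) = 0x40289
s_2 = Round(s_1, k_1) = 0xA7485
s_3 = Round(s_2, k_2) = 0xDC136
s_4 = Round(s_3, k_3) = 0x1CA33

0x1CA33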